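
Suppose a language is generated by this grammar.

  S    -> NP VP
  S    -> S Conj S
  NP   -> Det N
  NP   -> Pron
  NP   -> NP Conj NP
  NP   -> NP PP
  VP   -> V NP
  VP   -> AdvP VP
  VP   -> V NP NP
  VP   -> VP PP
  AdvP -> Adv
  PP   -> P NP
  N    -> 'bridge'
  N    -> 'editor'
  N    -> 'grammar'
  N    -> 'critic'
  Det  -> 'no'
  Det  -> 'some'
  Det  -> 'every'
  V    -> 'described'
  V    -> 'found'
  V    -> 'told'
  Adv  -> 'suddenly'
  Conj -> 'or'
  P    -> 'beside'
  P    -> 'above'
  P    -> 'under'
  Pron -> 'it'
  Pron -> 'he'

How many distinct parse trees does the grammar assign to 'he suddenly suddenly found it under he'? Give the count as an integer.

4

Two of the 4 distinct bracketings:
[S [NP [Pron he]] [VP [AdvP [Adv suddenly]] [VP [AdvP [Adv suddenly]] [VP [V found] [NP [NP [Pron it]] [PP [P under] [NP [Pron he]]]]]]]]
[S [NP [Pron he]] [VP [AdvP [Adv suddenly]] [VP [AdvP [Adv suddenly]] [VP [VP [V found] [NP [Pron it]]] [PP [P under] [NP [Pron he]]]]]]]
The difference turns on whether NP → NP PP is used at the relevant span, versus an alternative expansion of NP.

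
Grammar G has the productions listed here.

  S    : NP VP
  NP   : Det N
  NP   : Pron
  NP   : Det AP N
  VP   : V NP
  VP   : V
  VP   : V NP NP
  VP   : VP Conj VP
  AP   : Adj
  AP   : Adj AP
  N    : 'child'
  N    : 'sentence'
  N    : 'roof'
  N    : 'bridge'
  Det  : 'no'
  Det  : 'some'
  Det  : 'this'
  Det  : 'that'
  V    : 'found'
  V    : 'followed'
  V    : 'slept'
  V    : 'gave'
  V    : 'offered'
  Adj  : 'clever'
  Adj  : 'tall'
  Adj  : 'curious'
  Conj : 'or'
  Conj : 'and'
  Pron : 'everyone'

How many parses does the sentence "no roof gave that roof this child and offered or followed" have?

2

The two bracketings:
[S [NP [Det no] [N roof]] [VP [VP [V gave] [NP [Det that] [N roof]] [NP [Det this] [N child]]] [Conj and] [VP [VP [V offered]] [Conj or] [VP [V followed]]]]]
[S [NP [Det no] [N roof]] [VP [VP [VP [V gave] [NP [Det that] [N roof]] [NP [Det this] [N child]]] [Conj and] [VP [V offered]]] [Conj or] [VP [V followed]]]]
The trees differ in how a recursive rule is bracketed over the same span.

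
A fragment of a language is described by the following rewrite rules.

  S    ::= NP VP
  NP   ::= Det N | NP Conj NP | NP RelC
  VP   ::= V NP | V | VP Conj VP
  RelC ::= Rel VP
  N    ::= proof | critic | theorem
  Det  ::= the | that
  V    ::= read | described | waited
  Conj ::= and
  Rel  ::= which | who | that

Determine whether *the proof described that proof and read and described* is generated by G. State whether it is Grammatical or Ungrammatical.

Grammatical

[S [NP [Det the] [N proof]] [VP [VP [V described] [NP [Det that] [N proof]]] [Conj and] [VP [VP [V read]] [Conj and] [VP [V described]]]]]
Each bracket corresponds to one application of a listed rule, so the string is derivable from S.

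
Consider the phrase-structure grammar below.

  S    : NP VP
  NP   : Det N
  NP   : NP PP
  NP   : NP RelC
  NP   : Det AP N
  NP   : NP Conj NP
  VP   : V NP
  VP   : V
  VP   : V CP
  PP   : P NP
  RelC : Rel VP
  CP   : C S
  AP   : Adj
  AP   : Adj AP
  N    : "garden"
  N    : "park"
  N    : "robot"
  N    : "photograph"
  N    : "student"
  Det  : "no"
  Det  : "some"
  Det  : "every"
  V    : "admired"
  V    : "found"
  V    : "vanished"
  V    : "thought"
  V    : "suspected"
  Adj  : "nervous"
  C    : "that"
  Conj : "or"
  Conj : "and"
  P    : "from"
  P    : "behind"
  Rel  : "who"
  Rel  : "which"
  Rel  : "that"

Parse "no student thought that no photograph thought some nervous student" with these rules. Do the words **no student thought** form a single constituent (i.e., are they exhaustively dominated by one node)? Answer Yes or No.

No

[S [NP [Det no] [N student]] [VP [V thought] [CP [C that] [S [NP [Det no] [N photograph]] [VP [V thought] [NP [Det some] [AP [Adj nervous]] [N student]]]]]]]
The smallest constituent containing 'no student thought' is the S spanning 'no student thought that no photograph thought some nervous student'; no single node in the tree dominates exactly the given words.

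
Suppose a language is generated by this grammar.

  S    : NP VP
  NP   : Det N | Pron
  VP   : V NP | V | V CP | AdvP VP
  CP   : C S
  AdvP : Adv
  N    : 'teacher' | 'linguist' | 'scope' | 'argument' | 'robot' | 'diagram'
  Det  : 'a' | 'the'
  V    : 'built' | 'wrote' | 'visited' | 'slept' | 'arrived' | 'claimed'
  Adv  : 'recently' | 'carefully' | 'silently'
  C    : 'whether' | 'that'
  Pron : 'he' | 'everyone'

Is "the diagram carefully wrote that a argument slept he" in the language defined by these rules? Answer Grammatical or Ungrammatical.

Grammatical

[S [NP [Det the] [N diagram]] [VP [AdvP [Adv carefully]] [VP [V wrote] [CP [C that] [S [NP [Det a] [N argument]] [VP [V slept] [NP [Pron he]]]]]]]]
Every word is introduced by a lexical rule and the phrasal rules combine the resulting categories into a single S.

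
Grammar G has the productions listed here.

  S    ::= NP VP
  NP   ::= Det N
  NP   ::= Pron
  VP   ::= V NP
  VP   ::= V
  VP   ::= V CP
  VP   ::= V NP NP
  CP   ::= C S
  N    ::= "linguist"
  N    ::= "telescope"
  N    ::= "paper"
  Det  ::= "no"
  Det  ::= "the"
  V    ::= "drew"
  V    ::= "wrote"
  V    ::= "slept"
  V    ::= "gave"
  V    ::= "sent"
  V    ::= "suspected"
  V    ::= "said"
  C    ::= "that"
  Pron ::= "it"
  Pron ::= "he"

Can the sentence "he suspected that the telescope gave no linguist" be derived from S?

[S [NP [Pron he]] [VP [V suspected] [CP [C that] [S [NP [Det the] [N telescope]] [VP [V gave] [NP [Det no] [N linguist]]]]]]]
Each bracket corresponds to one application of a listed rule, so the string is derivable from S.

Grammatical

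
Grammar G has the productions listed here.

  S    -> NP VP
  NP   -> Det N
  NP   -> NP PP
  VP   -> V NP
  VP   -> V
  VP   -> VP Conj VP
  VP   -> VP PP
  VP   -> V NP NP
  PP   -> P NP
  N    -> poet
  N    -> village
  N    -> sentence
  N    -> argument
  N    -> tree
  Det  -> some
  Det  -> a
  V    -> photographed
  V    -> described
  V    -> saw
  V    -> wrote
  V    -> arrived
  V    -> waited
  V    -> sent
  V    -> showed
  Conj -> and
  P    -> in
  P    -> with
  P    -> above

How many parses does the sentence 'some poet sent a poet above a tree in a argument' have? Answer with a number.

Two of the 5 distinct bracketings:
[S [NP [Det some] [N poet]] [VP [V sent] [NP [NP [Det a] [N poet]] [PP [P above] [NP [NP [Det a] [N tree]] [PP [P in] [NP [Det a] [N argument]]]]]]]]
[S [NP [Det some] [N poet]] [VP [V sent] [NP [NP [NP [Det a] [N poet]] [PP [P above] [NP [Det a] [N tree]]]] [PP [P in] [NP [Det a] [N argument]]]]]]
The trees differ in how a recursive rule is bracketed over the same span.

5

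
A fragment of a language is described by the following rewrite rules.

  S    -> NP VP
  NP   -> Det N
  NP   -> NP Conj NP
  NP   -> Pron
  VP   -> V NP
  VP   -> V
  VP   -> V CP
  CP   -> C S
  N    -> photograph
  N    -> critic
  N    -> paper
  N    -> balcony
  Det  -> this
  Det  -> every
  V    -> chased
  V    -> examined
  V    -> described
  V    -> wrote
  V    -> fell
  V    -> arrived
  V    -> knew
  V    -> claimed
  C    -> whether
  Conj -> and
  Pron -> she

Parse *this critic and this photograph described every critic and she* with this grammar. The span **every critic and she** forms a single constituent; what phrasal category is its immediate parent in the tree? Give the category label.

S
  NP
    NP
      Det: this
      N: critic
    Conj: and
    NP
      Det: this
      N: photograph
  VP
    V: described
    NP
      NP
        Det: every
        N: critic
      Conj: and
      NP
        Pron: she
The span 'every critic and she' is the NP node built by NP → NP Conj NP.
Its mother is the VP built by VP → V NP.

VP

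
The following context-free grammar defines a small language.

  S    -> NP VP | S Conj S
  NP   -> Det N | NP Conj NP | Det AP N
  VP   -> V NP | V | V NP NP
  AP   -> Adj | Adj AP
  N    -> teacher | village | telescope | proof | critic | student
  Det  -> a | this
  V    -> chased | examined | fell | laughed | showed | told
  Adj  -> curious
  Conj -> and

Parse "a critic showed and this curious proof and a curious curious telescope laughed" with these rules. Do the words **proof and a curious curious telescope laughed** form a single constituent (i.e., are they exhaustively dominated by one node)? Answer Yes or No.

No

[S [S [NP [Det a] [N critic]] [VP [V showed]]] [Conj and] [S [NP [NP [Det this] [AP [Adj curious]] [N proof]] [Conj and] [NP [Det a] [AP [Adj curious] [AP [Adj curious]]] [N telescope]]] [VP [V laughed]]]]
The smallest constituent containing 'proof and a curious curious telescope laughed' is the S spanning 'this curious proof and a curious curious telescope laughed'; no single node in the tree dominates exactly the given words.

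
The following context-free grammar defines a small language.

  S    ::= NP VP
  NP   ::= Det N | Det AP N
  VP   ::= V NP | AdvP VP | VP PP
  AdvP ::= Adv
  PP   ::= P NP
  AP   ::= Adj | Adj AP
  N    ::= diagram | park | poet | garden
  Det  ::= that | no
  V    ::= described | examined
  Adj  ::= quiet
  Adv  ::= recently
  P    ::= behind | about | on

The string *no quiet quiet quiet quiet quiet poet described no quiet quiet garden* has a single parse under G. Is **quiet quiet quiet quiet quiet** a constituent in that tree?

[S [NP [Det no] [AP [Adj quiet] [AP [Adj quiet] [AP [Adj quiet] [AP [Adj quiet] [AP [Adj quiet]]]]]] [N poet]] [VP [V described] [NP [Det no] [AP [Adj quiet] [AP [Adj quiet]]] [N garden]]]]
The words 'quiet quiet quiet quiet quiet' are exhaustively dominated by a single AP node (built by AP → Adj AP), so they form a constituent.

Yes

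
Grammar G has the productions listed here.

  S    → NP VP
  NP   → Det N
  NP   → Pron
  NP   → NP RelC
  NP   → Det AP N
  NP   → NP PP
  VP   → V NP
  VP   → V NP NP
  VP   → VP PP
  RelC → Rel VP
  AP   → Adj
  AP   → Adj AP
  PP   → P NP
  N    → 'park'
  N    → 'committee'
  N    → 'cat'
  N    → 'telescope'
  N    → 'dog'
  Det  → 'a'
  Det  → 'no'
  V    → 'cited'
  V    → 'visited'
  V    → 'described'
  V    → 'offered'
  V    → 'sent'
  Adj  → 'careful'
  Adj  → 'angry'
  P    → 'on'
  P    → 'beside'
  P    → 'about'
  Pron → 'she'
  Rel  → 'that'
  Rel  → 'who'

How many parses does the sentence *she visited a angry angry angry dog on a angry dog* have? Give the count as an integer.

The two bracketings:
[S [NP [Pron she]] [VP [V visited] [NP [NP [Det a] [AP [Adj angry] [AP [Adj angry] [AP [Adj angry]]]] [N dog]] [PP [P on] [NP [Det a] [AP [Adj angry]] [N dog]]]]]]
[S [NP [Pron she]] [VP [VP [V visited] [NP [Det a] [AP [Adj angry] [AP [Adj angry] [AP [Adj angry]]]] [N dog]]] [PP [P on] [NP [Det a] [AP [Adj angry]] [N dog]]]]]
The difference turns on whether NP → NP PP is used at the relevant span, versus an alternative expansion of NP.

2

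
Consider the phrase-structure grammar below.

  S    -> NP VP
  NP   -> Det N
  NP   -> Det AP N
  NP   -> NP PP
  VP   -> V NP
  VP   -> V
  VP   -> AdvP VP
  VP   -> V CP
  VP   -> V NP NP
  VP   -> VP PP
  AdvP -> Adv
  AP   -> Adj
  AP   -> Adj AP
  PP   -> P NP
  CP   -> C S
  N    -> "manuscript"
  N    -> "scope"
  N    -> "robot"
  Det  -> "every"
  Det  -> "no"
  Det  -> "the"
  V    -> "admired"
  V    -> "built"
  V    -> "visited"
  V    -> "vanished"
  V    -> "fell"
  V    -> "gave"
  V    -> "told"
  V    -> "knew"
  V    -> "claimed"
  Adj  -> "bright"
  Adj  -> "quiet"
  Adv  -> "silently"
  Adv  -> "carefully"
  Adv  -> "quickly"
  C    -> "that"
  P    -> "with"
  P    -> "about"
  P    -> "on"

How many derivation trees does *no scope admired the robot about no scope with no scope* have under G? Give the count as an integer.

Two of the 5 distinct bracketings:
[S [NP [Det no] [N scope]] [VP [V admired] [NP [NP [Det the] [N robot]] [PP [P about] [NP [NP [Det no] [N scope]] [PP [P with] [NP [Det no] [N scope]]]]]]]]
[S [NP [Det no] [N scope]] [VP [V admired] [NP [NP [NP [Det the] [N robot]] [PP [P about] [NP [Det no] [N scope]]]] [PP [P with] [NP [Det no] [N scope]]]]]]
The trees differ in how a recursive rule is bracketed over the same span.

5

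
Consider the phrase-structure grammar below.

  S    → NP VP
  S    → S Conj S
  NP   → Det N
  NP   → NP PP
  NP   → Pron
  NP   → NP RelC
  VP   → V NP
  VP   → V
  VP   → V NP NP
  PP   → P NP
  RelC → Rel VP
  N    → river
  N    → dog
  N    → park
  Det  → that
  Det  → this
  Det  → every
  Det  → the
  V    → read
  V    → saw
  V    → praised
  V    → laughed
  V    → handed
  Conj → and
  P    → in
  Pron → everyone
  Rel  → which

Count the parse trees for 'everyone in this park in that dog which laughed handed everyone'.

5

Two of the 5 distinct bracketings:
[S [NP [NP [Pron everyone]] [PP [P in] [NP [NP [Det this] [N park]] [PP [P in] [NP [NP [Det that] [N dog]] [RelC [Rel which] [VP [V laughed]]]]]]]] [VP [V handed] [NP [Pron everyone]]]]
[S [NP [NP [Pron everyone]] [PP [P in] [NP [NP [NP [Det this] [N park]] [PP [P in] [NP [Det that] [N dog]]]] [RelC [Rel which] [VP [V laughed]]]]]] [VP [V handed] [NP [Pron everyone]]]]
The trees differ in how a recursive rule is bracketed over the same span.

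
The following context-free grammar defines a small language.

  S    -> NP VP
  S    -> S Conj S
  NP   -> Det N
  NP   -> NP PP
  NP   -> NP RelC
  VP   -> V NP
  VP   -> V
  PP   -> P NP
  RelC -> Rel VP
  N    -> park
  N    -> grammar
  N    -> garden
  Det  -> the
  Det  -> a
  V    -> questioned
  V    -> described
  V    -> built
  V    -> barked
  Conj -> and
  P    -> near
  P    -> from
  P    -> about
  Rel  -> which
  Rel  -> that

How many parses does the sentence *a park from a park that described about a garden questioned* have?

Two of the 3 distinct bracketings:
[S [NP [NP [Det a] [N park]] [PP [P from] [NP [NP [NP [Det a] [N park]] [RelC [Rel that] [VP [V described]]]] [PP [P about] [NP [Det a] [N garden]]]]]] [VP [V questioned]]]
[S [NP [NP [NP [Det a] [N park]] [PP [P from] [NP [NP [Det a] [N park]] [RelC [Rel that] [VP [V described]]]]]] [PP [P about] [NP [Det a] [N garden]]]] [VP [V questioned]]]
The trees differ in how a recursive rule is bracketed over the same span.

3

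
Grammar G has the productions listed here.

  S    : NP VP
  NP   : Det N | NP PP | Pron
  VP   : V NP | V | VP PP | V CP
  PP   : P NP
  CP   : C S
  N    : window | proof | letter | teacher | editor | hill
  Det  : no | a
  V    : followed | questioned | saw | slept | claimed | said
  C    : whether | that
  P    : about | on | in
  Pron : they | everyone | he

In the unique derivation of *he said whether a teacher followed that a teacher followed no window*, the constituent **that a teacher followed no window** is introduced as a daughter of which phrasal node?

S
  NP
    Pron: he
  VP
    V: said
    CP
      C: whether
      S
        NP
          Det: a
          N: teacher
        VP
          V: followed
          CP
            C: that
            S
              NP
                Det: a
                N: teacher
              VP
                V: followed
                NP
                  Det: no
                  N: window
The span 'that a teacher followed no window' is the CP node built by CP → C S.
Its mother is the VP built by VP → V CP.

VP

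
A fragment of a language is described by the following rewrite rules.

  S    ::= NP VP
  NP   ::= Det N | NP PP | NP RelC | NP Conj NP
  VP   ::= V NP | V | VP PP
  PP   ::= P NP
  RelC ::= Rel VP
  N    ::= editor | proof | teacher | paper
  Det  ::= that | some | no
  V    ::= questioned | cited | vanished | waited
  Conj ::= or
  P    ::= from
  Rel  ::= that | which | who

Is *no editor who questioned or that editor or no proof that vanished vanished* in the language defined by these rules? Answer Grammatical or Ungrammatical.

[S [NP [NP [NP [NP [Det no] [N editor]] [RelC [Rel who] [VP [V questioned]]]] [Conj or] [NP [NP [Det that] [N editor]] [Conj or] [NP [Det no] [N proof]]]] [RelC [Rel that] [VP [V vanished]]]] [VP [V vanished]]]
The bracketing above is licensed at every node by one of the given productions, with S at the root.

Grammatical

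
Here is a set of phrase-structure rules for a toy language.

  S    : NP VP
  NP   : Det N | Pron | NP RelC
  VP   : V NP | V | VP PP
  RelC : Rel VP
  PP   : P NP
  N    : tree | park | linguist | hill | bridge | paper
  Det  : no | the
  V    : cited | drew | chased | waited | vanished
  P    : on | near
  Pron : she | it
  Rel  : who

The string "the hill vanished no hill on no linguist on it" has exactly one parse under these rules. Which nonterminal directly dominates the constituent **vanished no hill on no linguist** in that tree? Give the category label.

[S [NP [Det the] [N hill]] [VP [VP [VP [V vanished] [NP [Det no] [N hill]]] [PP [P on] [NP [Det no] [N linguist]]]] [PP [P on] [NP [Pron it]]]]]
The span 'vanished no hill on no linguist' is the VP node built by VP → VP PP.
Its mother is the VP built by VP → VP PP.

VP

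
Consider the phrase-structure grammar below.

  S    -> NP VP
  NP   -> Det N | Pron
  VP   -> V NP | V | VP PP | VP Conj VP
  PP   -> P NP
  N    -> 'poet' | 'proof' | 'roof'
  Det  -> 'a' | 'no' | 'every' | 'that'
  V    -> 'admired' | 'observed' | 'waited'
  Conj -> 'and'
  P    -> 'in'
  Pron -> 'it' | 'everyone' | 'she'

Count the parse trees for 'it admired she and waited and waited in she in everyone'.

Two of the 9 distinct bracketings:
[S [NP [Pron it]] [VP [VP [VP [VP [V admired] [NP [Pron she]]] [Conj and] [VP [VP [V waited]] [Conj and] [VP [V waited]]]] [PP [P in] [NP [Pron she]]]] [PP [P in] [NP [Pron everyone]]]]]
[S [NP [Pron it]] [VP [VP [VP [VP [VP [V admired] [NP [Pron she]]] [Conj and] [VP [V waited]]] [Conj and] [VP [V waited]]] [PP [P in] [NP [Pron she]]]] [PP [P in] [NP [Pron everyone]]]]]
The trees differ in how a recursive rule is bracketed over the same span.

9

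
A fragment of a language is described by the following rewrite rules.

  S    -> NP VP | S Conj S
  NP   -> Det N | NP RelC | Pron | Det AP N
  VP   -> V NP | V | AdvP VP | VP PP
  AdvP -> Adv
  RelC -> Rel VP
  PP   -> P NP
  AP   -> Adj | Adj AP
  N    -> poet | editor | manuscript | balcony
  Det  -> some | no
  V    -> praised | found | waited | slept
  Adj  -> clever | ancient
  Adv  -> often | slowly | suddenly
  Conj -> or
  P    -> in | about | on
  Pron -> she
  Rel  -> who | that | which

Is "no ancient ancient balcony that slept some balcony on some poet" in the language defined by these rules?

Ungrammatical

For S → NP VP, every NP-prefix leaves a non-VP remainder: after 'no ancient ancient balcony' the remainder is not a VP; after 'no ancient ancient balcony that slept' the remainder is not a VP; after 'no ancient ancient balcony that slept some balcony' the remainder is not a VP. The alternative S rule S → S Conj S likewise has no satisfying split.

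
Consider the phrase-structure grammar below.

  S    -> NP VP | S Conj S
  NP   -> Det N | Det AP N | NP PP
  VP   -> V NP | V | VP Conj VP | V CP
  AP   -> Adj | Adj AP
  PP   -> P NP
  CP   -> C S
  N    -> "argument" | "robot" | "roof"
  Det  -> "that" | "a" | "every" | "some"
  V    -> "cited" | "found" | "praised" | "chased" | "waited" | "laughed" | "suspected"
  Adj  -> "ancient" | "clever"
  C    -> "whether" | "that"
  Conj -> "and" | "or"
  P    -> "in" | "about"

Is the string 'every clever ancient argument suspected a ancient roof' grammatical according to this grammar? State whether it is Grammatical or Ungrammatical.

[S [NP [Det every] [AP [Adj clever] [AP [Adj ancient]]] [N argument]] [VP [V suspected] [NP [Det a] [AP [Adj ancient]] [N roof]]]]
Each bracket corresponds to one application of a listed rule, so the string is derivable from S.

Grammatical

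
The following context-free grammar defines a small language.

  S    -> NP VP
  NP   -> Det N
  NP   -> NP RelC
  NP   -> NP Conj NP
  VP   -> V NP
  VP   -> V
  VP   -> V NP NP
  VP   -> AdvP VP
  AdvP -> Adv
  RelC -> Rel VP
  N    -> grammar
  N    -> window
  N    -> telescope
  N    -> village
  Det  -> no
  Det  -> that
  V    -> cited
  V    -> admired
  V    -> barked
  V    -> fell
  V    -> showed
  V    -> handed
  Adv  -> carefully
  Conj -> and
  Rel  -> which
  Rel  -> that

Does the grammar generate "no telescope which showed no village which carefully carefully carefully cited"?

Ungrammatical

For S → NP VP, every NP-prefix leaves a non-VP remainder: after 'no telescope' the remainder is not a VP; after 'no telescope which showed' the remainder is not a VP; after 'no telescope which showed no village' the remainder is not a VP.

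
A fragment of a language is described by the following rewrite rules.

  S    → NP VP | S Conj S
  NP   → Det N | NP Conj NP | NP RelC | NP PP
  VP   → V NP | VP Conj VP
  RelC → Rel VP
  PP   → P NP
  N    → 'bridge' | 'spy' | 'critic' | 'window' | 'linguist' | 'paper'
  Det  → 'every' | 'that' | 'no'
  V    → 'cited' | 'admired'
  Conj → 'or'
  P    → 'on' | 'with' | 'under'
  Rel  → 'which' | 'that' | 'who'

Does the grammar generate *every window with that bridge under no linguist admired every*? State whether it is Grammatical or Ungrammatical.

Ungrammatical

For S → NP VP, every NP-prefix leaves a non-VP remainder: after 'every window' the remainder is not a VP; after 'every window with that bridge' the remainder is not a VP; after 'every window with that bridge under no linguist' the remainder is not a VP. The alternative S rule S → S Conj S likewise has no satisfying split.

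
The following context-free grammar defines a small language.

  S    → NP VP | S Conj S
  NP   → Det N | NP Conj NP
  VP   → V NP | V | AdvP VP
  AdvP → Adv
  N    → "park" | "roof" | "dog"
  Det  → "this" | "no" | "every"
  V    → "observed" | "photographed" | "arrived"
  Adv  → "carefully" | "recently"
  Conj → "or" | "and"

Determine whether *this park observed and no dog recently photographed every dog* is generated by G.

Grammatical

S
  S
    NP
      Det: this
      N: park
    VP
      V: observed
  Conj: and
  S
    NP
      Det: no
      N: dog
    VP
      AdvP
        Adv: recently
      VP
        V: photographed
        NP
          Det: every
          N: dog
The bracketing above is licensed at every node by one of the given productions, with S at the root.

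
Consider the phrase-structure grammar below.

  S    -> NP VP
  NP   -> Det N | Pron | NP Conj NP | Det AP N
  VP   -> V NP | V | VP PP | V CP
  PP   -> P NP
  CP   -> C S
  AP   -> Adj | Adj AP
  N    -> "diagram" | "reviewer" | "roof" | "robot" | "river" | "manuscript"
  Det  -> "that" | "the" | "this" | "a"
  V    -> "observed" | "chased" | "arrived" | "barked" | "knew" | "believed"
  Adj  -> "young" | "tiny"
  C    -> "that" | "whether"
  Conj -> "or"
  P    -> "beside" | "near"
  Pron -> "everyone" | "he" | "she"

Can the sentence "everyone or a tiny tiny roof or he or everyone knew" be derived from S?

Grammatical

[S [NP [NP [Pron everyone]] [Conj or] [NP [NP [Det a] [AP [Adj tiny] [AP [Adj tiny]]] [N roof]] [Conj or] [NP [NP [Pron he]] [Conj or] [NP [Pron everyone]]]]] [VP [V knew]]]
Each bracket corresponds to one application of a listed rule, so the string is derivable from S.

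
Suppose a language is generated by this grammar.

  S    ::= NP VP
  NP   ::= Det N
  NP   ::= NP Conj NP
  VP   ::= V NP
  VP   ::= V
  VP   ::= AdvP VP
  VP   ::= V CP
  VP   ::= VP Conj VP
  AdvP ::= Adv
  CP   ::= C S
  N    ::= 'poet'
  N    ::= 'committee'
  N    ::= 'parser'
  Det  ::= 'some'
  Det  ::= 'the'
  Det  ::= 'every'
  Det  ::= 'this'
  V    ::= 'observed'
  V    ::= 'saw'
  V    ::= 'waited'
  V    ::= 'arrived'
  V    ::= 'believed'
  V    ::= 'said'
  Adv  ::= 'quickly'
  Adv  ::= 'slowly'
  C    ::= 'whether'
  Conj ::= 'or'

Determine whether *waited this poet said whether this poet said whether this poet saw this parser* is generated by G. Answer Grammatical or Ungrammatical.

For S → NP VP, no prefix of the string parses as an NP.

Ungrammatical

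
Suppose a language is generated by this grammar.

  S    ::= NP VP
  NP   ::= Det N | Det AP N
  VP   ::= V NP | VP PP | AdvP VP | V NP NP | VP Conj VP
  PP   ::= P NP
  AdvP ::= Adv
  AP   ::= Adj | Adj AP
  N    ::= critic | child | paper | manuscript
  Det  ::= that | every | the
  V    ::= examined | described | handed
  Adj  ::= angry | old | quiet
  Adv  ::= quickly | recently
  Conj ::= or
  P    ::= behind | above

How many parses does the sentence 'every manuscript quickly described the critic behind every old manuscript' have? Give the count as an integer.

The two bracketings:
[S [NP [Det every] [N manuscript]] [VP [VP [AdvP [Adv quickly]] [VP [V described] [NP [Det the] [N critic]]]] [PP [P behind] [NP [Det every] [AP [Adj old]] [N manuscript]]]]]
[S [NP [Det every] [N manuscript]] [VP [AdvP [Adv quickly]] [VP [VP [V described] [NP [Det the] [N critic]]] [PP [P behind] [NP [Det every] [AP [Adj old]] [N manuscript]]]]]]
The trees differ in how a recursive rule is bracketed over the same span.

2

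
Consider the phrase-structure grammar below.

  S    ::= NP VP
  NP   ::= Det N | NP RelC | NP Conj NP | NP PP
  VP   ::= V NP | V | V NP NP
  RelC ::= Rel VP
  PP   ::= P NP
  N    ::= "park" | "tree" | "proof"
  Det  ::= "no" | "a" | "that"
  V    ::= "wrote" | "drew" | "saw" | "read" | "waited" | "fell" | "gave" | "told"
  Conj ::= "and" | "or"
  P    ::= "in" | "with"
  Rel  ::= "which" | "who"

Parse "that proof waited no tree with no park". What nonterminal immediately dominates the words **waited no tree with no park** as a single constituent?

S
  NP
    Det: that
    N: proof
  VP
    V: waited
    NP
      NP
        Det: no
        N: tree
      PP
        P: with
        NP
          Det: no
          N: park
The span 'waited no tree with no park' is the VP node built by VP → V NP.

VP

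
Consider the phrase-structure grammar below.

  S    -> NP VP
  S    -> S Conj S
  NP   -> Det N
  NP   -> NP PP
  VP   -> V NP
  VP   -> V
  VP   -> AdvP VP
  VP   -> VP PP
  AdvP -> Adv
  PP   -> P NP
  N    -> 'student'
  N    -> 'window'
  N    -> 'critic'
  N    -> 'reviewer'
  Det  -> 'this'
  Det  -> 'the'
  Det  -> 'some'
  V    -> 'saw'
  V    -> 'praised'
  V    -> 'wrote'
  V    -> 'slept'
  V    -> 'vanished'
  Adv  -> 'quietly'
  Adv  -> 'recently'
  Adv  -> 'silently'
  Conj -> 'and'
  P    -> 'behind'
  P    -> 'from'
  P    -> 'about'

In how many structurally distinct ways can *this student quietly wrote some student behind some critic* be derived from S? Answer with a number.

Two of the 3 distinct bracketings:
[S [NP [Det this] [N student]] [VP [AdvP [Adv quietly]] [VP [V wrote] [NP [NP [Det some] [N student]] [PP [P behind] [NP [Det some] [N critic]]]]]]]
[S [NP [Det this] [N student]] [VP [AdvP [Adv quietly]] [VP [VP [V wrote] [NP [Det some] [N student]]] [PP [P behind] [NP [Det some] [N critic]]]]]]
The difference turns on whether NP → NP PP is used at the relevant span, versus an alternative expansion of NP.

3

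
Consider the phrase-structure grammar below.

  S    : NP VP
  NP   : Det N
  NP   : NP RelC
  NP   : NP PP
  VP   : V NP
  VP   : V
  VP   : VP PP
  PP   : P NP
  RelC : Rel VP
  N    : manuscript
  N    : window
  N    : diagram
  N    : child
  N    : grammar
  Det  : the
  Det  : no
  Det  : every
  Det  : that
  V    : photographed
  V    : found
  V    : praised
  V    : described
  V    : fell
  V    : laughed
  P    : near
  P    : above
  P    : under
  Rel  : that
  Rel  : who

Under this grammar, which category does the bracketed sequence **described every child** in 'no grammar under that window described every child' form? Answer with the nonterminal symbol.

VP

[S [NP [NP [Det no] [N grammar]] [PP [P under] [NP [Det that] [N window]]]] [VP [V described] [NP [Det every] [N child]]]]
The span 'described every child' is the VP node built by VP → V NP.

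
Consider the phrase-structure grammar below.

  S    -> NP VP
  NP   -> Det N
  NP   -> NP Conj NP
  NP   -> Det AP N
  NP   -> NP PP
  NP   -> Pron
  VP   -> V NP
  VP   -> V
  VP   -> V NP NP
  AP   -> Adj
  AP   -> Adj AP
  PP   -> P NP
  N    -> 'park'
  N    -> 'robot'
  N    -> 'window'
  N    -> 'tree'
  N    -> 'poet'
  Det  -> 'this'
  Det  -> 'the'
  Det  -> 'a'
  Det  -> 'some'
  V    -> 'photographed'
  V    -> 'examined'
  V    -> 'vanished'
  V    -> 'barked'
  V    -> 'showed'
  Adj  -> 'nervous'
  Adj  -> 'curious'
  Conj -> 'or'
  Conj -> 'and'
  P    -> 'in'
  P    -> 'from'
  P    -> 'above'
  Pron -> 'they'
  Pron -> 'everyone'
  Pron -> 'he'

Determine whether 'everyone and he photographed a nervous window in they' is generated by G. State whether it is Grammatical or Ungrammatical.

Grammatical

S
  NP
    NP
      Pron: everyone
    Conj: and
    NP
      Pron: he
  VP
    V: photographed
    NP
      NP
        Det: a
        AP
          Adj: nervous
        N: window
      PP
        P: in
        NP
          Pron: they
The bracketing above is licensed at every node by one of the given productions, with S at the root.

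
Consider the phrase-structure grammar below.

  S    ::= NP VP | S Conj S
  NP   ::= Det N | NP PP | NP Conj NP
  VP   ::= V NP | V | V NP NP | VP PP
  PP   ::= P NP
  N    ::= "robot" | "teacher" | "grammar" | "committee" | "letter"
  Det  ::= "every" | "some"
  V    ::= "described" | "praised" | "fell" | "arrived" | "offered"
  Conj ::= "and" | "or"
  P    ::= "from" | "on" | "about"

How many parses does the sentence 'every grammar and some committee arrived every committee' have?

[S [NP [NP [Det every] [N grammar]] [Conj and] [NP [Det some] [N committee]]] [VP [V arrived] [NP [Det every] [N committee]]]]
No rule offers an alternative attachment or grouping for any span, so this is the only derivation.

1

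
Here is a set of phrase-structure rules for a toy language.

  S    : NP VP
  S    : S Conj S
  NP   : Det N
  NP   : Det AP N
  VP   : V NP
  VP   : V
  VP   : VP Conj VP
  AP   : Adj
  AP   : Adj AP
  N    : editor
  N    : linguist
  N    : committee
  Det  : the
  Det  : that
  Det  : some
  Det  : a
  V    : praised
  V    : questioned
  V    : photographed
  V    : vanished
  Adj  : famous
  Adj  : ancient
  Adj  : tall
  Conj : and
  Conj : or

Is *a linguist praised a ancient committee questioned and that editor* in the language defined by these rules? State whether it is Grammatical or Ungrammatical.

For S → NP VP, the only prefix that parses as NP is 'a linguist', but the remainder 'praised a ancient committee questioned and that editor' is not a VP under these rules. The alternative S rule S → S Conj S likewise has no satisfying split.

Ungrammatical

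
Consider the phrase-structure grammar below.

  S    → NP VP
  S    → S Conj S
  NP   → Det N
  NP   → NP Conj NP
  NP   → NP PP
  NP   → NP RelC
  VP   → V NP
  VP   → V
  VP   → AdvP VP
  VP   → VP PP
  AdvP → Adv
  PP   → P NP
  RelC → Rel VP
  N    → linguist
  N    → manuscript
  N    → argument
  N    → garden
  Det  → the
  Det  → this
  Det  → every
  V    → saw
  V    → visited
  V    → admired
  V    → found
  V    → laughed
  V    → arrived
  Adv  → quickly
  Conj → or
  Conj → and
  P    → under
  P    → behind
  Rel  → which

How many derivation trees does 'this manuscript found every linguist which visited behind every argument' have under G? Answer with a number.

3

Two of the 3 distinct bracketings:
[S [NP [Det this] [N manuscript]] [VP [V found] [NP [NP [NP [Det every] [N linguist]] [RelC [Rel which] [VP [V visited]]]] [PP [P behind] [NP [Det every] [N argument]]]]]]
[S [NP [Det this] [N manuscript]] [VP [V found] [NP [NP [Det every] [N linguist]] [RelC [Rel which] [VP [VP [V visited]] [PP [P behind] [NP [Det every] [N argument]]]]]]]]
The difference turns on whether NP → NP PP is used at the relevant span, versus an alternative expansion of NP.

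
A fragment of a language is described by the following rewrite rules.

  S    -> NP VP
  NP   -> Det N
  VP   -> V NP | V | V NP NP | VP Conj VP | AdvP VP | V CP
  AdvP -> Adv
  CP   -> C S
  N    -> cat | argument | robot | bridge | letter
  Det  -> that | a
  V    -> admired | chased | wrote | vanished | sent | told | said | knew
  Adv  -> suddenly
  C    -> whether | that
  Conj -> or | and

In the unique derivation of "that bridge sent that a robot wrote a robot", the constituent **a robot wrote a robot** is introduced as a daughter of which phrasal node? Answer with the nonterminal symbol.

[S [NP [Det that] [N bridge]] [VP [V sent] [CP [C that] [S [NP [Det a] [N robot]] [VP [V wrote] [NP [Det a] [N robot]]]]]]]
The span 'a robot wrote a robot' is the S node built by S → NP VP.
Its mother is the CP built by CP → C S.

CP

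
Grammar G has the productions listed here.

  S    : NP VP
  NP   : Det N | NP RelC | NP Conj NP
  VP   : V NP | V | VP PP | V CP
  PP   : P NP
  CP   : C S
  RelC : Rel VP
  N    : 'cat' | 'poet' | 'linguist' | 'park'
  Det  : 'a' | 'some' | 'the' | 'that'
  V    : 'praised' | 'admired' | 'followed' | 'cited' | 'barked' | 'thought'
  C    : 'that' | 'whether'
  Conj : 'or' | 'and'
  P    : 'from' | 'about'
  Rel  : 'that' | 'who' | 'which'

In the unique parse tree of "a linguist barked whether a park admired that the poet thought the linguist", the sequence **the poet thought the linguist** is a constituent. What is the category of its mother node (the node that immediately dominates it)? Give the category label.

CP

S
  NP
    Det: a
    N: linguist
  VP
    V: barked
    CP
      C: whether
      S
        NP
          Det: a
          N: park
        VP
          V: admired
          CP
            C: that
            S
              NP
                Det: the
                N: poet
              VP
                V: thought
                NP
                  Det: the
                  N: linguist
The span 'the poet thought the linguist' is the S node built by S → NP VP.
Its mother is the CP built by CP → C S.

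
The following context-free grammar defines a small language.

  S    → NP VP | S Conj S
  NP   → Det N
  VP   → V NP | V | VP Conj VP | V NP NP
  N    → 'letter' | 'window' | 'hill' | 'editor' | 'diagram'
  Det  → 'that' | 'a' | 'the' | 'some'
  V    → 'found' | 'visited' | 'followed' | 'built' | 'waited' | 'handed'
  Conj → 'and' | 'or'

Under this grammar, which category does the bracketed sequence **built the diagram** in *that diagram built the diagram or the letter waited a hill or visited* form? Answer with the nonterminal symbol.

VP

S
  S
    NP
      Det: that
      N: diagram
    VP
      V: built
      NP
        Det: the
        N: diagram
  Conj: or
  S
    NP
      Det: the
      N: letter
    VP
      VP
        V: waited
        NP
          Det: a
          N: hill
      Conj: or
      VP
        V: visited
The span 'built the diagram' is the VP node built by VP → V NP.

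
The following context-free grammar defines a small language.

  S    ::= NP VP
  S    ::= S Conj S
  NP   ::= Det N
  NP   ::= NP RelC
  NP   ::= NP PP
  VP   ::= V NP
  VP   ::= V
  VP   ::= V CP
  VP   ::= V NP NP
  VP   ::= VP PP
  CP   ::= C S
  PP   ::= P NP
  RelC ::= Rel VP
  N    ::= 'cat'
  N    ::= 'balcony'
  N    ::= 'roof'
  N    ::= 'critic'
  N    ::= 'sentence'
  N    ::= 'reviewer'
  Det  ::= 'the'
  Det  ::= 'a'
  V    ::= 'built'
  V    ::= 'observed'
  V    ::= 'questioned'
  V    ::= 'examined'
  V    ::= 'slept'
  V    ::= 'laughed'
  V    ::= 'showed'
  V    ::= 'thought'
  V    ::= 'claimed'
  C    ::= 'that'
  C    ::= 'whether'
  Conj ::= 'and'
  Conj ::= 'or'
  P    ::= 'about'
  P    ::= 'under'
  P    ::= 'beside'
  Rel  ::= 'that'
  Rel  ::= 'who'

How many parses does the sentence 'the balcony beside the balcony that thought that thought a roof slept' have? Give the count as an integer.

Two of the 3 distinct bracketings:
[S [NP [NP [NP [NP [Det the] [N balcony]] [PP [P beside] [NP [Det the] [N balcony]]]] [RelC [Rel that] [VP [V thought]]]] [RelC [Rel that] [VP [V thought] [NP [Det a] [N roof]]]]] [VP [V slept]]]
[S [NP [NP [NP [Det the] [N balcony]] [PP [P beside] [NP [NP [Det the] [N balcony]] [RelC [Rel that] [VP [V thought]]]]]] [RelC [Rel that] [VP [V thought] [NP [Det a] [N roof]]]]] [VP [V slept]]]
The trees differ in how a recursive rule is bracketed over the same span.

3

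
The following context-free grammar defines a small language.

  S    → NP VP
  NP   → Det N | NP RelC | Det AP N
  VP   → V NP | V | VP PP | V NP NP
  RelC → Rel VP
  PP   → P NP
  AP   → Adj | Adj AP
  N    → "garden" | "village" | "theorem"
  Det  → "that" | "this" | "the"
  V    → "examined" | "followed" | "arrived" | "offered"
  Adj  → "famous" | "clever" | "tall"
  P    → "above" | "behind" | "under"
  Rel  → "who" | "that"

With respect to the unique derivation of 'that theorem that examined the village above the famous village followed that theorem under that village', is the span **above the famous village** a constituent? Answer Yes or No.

[S [NP [NP [Det that] [N theorem]] [RelC [Rel that] [VP [VP [V examined] [NP [Det the] [N village]]] [PP [P above] [NP [Det the] [AP [Adj famous]] [N village]]]]]] [VP [VP [V followed] [NP [Det that] [N theorem]]] [PP [P under] [NP [Det that] [N village]]]]]
The words 'above the famous village' are exhaustively dominated by a single PP node (built by PP → P NP), so they form a constituent.

Yes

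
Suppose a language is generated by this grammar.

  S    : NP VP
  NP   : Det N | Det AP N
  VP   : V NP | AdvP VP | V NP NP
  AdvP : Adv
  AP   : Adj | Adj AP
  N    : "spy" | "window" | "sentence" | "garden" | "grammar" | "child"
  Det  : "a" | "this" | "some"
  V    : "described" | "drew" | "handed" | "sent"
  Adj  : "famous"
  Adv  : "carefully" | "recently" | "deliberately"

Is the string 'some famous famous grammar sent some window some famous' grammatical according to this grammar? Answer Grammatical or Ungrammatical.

Ungrammatical

For S → NP VP, the only prefix that parses as NP is 'some famous famous grammar', but the remainder 'sent some window some famous' is not a VP under these rules.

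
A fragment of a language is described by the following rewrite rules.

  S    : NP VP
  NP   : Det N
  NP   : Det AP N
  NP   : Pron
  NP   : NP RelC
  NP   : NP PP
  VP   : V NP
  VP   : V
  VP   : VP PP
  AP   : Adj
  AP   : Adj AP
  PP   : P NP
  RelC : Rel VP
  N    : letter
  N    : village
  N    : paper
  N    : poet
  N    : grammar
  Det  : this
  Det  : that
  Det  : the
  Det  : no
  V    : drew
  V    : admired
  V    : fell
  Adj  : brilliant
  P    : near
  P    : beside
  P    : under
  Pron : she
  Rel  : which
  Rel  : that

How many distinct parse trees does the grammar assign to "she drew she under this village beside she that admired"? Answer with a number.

9

Two of the 9 distinct bracketings:
[S [NP [Pron she]] [VP [V drew] [NP [NP [NP [Pron she]] [PP [P under] [NP [NP [Det this] [N village]] [PP [P beside] [NP [Pron she]]]]]] [RelC [Rel that] [VP [V admired]]]]]]
[S [NP [Pron she]] [VP [V drew] [NP [NP [NP [NP [Pron she]] [PP [P under] [NP [Det this] [N village]]]] [PP [P beside] [NP [Pron she]]]] [RelC [Rel that] [VP [V admired]]]]]]
The trees differ in how a recursive rule is bracketed over the same span.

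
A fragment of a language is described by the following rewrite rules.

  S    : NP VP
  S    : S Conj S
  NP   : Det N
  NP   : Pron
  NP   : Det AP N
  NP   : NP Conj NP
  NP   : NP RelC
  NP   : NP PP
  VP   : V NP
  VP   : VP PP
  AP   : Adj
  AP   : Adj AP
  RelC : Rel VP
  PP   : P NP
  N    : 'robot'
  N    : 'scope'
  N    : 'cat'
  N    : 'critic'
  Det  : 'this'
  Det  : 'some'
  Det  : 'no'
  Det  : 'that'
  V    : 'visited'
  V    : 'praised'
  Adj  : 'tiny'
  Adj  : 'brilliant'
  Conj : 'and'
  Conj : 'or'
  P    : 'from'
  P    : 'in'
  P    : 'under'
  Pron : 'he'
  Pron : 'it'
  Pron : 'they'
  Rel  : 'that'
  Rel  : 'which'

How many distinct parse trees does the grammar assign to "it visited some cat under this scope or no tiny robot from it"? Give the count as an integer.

Two of the 10 distinct bracketings:
[S [NP [Pron it]] [VP [V visited] [NP [NP [NP [Det some] [N cat]] [PP [P under] [NP [Det this] [N scope]]]] [Conj or] [NP [NP [Det no] [AP [Adj tiny]] [N robot]] [PP [P from] [NP [Pron it]]]]]]]
[S [NP [Pron it]] [VP [V visited] [NP [NP [Det some] [N cat]] [PP [P under] [NP [NP [Det this] [N scope]] [Conj or] [NP [NP [Det no] [AP [Adj tiny]] [N robot]] [PP [P from] [NP [Pron it]]]]]]]]]
The trees differ in how a recursive rule is bracketed over the same span.

10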